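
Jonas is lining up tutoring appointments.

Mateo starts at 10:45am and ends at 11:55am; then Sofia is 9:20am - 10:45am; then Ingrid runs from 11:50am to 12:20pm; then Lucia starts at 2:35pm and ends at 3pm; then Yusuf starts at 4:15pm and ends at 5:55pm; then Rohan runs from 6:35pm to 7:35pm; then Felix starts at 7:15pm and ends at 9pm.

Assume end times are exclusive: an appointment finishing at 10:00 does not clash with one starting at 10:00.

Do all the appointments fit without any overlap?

Sorted by start: Sofia, Mateo, Ingrid, Lucia, Yusuf, Rohan, Felix.
Mateo starts exactly when Sofia ends (back-to-back, no overlap), so Sofia has no further overlaps.
Ingrid starts before Mateo ends → Mateo and Ingrid overlap.
That's a conflict, so the schedule is not conflict-free.

No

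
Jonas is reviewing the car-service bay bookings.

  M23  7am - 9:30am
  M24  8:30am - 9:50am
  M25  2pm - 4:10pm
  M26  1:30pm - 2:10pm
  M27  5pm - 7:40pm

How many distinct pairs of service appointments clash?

2

Check each pair: they overlap iff neither finishes before the other starts.
Sorted by start: M23, M24, M26, M25, M27.
M24 starts before M23 ends → M23 and M24 overlap.
M26 starts after M23 ends — done with M23.
M26 starts after M24 ends — done with M24.
M25 starts before M26 ends → M26 and M25 overlap.
M27 starts after M26 ends.
M27 starts after M25 ends.
Overlapping pairs: M23 & M24, M25 & M26 — 2 in total.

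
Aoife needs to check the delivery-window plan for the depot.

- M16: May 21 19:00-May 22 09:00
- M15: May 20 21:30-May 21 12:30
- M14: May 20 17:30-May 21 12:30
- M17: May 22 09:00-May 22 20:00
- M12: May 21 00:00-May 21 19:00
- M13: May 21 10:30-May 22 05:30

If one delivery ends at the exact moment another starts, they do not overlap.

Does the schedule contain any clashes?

Sorted by start: M14, M15, M12, M13, M16, M17.
M15 starts before M14 ends → M14 and M15 overlap.
That's a conflict, so the schedule is not conflict-free.

Yes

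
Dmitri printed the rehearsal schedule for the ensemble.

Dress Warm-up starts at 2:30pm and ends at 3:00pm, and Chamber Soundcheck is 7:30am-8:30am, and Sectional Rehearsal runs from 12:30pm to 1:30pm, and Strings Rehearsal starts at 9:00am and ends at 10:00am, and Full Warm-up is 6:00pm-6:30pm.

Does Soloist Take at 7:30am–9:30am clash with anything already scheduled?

Chamber Soundcheck: starts 7:30am before Soloist Take ends 9:30am, and ends 8:30am after Soloist Take starts 7:30am → overlap.
Strings Rehearsal: starts 9:00am before Soloist Take ends 9:30am, and ends 10:00am after Soloist Take starts 7:30am → overlap.
Sectional Rehearsal: starts 12:30pm at or after Soloist Take ends 9:30am → clear.
Dress Warm-up: starts 2:30pm at or after Soloist Take ends 9:30am → clear.
Full Warm-up: starts 6:00pm at or after Soloist Take ends 9:30am → clear.
Soloist Take overlaps Chamber Soundcheck, Strings Rehearsal.

Yes — it overlaps Chamber Soundcheck, Strings Rehearsal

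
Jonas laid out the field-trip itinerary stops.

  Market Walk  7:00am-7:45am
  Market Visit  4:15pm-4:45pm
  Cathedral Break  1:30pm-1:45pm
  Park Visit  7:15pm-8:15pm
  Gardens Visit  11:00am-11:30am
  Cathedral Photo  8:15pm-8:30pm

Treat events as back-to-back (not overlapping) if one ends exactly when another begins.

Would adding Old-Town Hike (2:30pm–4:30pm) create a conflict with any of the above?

Market Walk: ends 7:45am at or before Old-Town Hike starts 2:30pm → clear.
Gardens Visit: ends 11:30am at or before Old-Town Hike starts 2:30pm → clear.
Cathedral Break: ends 1:45pm at or before Old-Town Hike starts 2:30pm → clear.
Market Visit: starts 4:15pm before Old-Town Hike ends 4:30pm, and ends 4:45pm after Old-Town Hike starts 2:30pm → overlap.
Park Visit: starts 7:15pm at or after Old-Town Hike ends 4:30pm → clear.
Cathedral Photo: starts 8:15pm at or after Old-Town Hike ends 4:30pm → clear.
Old-Town Hike overlaps Market Visit.

Yes — it overlaps Market Visit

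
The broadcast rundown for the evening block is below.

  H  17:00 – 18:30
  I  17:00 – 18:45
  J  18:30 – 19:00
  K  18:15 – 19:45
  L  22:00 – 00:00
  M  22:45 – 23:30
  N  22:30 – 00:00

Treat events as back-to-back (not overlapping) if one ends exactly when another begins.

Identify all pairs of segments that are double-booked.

H & I, H & K, I & J, I & K, J & K, L & M, L & N, M & N

Sorted by start: H, I, K, J, L, N, M.
I starts before H ends → H and I overlap.
K starts before H ends → H and K overlap.
J starts exactly when H ends (back-to-back, no overlap) — done with H.
K starts before I ends → I and K overlap.
J starts before I ends → I and J overlap.
L starts after I ends — done with I.
J starts before K ends → K and J overlap.
L starts after K ends — done with K.
L starts after J ends — done with J.
N starts before L ends → L and N overlap.
M starts before L ends → L and M overlap.
M starts before N ends → N and M overlap.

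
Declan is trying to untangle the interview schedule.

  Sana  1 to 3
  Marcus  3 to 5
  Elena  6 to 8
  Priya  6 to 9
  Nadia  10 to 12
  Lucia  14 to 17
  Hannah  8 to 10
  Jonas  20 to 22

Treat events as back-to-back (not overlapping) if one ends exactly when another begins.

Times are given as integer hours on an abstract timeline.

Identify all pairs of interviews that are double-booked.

Sorted by start: Sana, Marcus, Elena, Priya, Hannah, Nadia, Lucia, Jonas.
Marcus starts exactly when Sana ends (back-to-back, no overlap) — done with Sana.
Elena starts after Marcus ends — done with Marcus.
Priya starts before Elena ends → Elena and Priya overlap.
Hannah starts exactly when Elena ends (back-to-back, no overlap) — done with Elena.
Hannah starts before Priya ends → Priya and Hannah overlap.
Nadia starts after Priya ends — done with Priya.
Nadia starts exactly when Hannah ends (back-to-back, no overlap) — done with Hannah.
Lucia starts after Nadia ends — done with Nadia.
Jonas starts after Lucia ends.

Elena & Priya, Hannah & Priya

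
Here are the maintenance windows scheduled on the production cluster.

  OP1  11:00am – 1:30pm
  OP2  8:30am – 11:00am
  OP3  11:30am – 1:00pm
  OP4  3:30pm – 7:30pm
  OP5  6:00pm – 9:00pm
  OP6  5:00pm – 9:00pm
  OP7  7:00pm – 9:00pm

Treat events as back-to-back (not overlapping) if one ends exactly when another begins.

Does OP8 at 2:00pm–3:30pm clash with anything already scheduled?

No — it doesn't clash with anything

OP2: ends 11:00am at or before OP8 starts 2:00pm → clear.
OP1: ends 1:30pm at or before OP8 starts 2:00pm → clear.
OP3: ends 1:00pm at or before OP8 starts 2:00pm → clear.
OP4: starts 3:30pm at or after OP8 ends 3:30pm → clear.
OP6: starts 5:00pm at or after OP8 ends 3:30pm → clear.
OP5: starts 6:00pm at or after OP8 ends 3:30pm → clear.
OP7: starts 7:00pm at or after OP8 ends 3:30pm → clear.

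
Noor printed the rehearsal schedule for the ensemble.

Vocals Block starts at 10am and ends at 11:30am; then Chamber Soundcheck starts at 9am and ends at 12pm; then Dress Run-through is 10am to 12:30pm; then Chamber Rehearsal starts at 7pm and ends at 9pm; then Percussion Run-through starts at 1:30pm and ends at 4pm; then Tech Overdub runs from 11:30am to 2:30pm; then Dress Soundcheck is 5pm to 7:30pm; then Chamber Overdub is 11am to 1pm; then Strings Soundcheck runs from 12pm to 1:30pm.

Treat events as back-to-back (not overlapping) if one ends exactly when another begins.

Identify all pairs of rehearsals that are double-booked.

Chamber Overdub & Chamber Soundcheck, Chamber Overdub & Dress Run-through, Chamber Overdub & Strings Soundcheck, Chamber Overdub & Tech Overdub, Chamber Overdub & Vocals Block, Chamber Rehearsal & Dress Soundcheck, Chamber Soundcheck & Dress Run-through, Chamber Soundcheck & Tech Overdub, Chamber Soundcheck & Vocals Block, Dress Run-through & Strings Soundcheck, Dress Run-through & Tech Overdub, Dress Run-through & Vocals Block, Percussion Run-through & Tech Overdub, Strings Soundcheck & Tech Overdub

Sorted by start: Chamber Soundcheck, Dress Run-through, Vocals Block, Chamber Overdub, Tech Overdub, Strings Soundcheck, Percussion Run-through, Dress Soundcheck, Chamber Rehearsal.
Dress Run-through starts before Chamber Soundcheck ends → Chamber Soundcheck and Dress Run-through overlap.
Vocals Block starts before Chamber Soundcheck ends → Chamber Soundcheck and Vocals Block overlap.
Chamber Overdub starts before Chamber Soundcheck ends → Chamber Soundcheck and Chamber Overdub overlap.
Tech Overdub starts before Chamber Soundcheck ends → Chamber Soundcheck and Tech Overdub overlap.
Strings Soundcheck starts exactly when Chamber Soundcheck ends (back-to-back, no overlap), so nothing later overlaps Chamber Soundcheck either.
Vocals Block starts before Dress Run-through ends → Dress Run-through and Vocals Block overlap.
Chamber Overdub starts before Dress Run-through ends → Dress Run-through and Chamber Overdub overlap.
Tech Overdub starts before Dress Run-through ends → Dress Run-through and Tech Overdub overlap.
Strings Soundcheck starts before Dress Run-through ends → Dress Run-through and Strings Soundcheck overlap.
Percussion Run-through starts after Dress Run-through ends, so nothing later overlaps Dress Run-through either.
Chamber Overdub starts before Vocals Block ends → Vocals Block and Chamber Overdub overlap.
Tech Overdub starts exactly when Vocals Block ends (back-to-back, no overlap), so nothing later overlaps Vocals Block either.
Tech Overdub starts before Chamber Overdub ends → Chamber Overdub and Tech Overdub overlap.
Strings Soundcheck starts before Chamber Overdub ends → Chamber Overdub and Strings Soundcheck overlap.
Percussion Run-through starts after Chamber Overdub ends, so nothing later overlaps Chamber Overdub either.
Strings Soundcheck starts before Tech Overdub ends → Tech Overdub and Strings Soundcheck overlap.
Percussion Run-through starts before Tech Overdub ends → Tech Overdub and Percussion Run-through overlap.
Dress Soundcheck starts after Tech Overdub ends, so nothing later overlaps Tech Overdub either.
Percussion Run-through starts exactly when Strings Soundcheck ends (back-to-back, no overlap), so nothing later overlaps Strings Soundcheck either.
Dress Soundcheck starts after Percussion Run-through ends, so nothing later overlaps Percussion Run-through either.
Chamber Rehearsal starts before Dress Soundcheck ends → Dress Soundcheck and Chamber Rehearsal overlap.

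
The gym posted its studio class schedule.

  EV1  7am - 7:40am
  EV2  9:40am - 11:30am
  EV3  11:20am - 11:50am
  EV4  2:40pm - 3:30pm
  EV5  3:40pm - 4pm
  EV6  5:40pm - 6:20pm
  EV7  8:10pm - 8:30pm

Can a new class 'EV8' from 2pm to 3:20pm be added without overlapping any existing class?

No — it overlaps EV4

EV1: ends 7:40am at or before EV8 starts 2pm → clear.
EV2: ends 11:30am at or before EV8 starts 2pm → clear.
EV3: ends 11:50am at or before EV8 starts 2pm → clear.
EV4: starts 2:40pm before EV8 ends 3:20pm, and ends 3:30pm after EV8 starts 2pm → overlap.
EV5: starts 3:40pm at or after EV8 ends 3:20pm → clear.
EV6: starts 5:40pm at or after EV8 ends 3:20pm → clear.
EV7: starts 8:10pm at or after EV8 ends 3:20pm → clear.
EV8 overlaps EV4.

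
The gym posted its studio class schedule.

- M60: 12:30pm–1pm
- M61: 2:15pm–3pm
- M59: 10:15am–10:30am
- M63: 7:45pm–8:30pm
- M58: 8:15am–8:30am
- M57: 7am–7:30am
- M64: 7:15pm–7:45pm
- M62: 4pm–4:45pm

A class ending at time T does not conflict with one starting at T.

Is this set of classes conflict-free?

Yes

Two intervals overlap when each starts before the other ends.
Sorted by start: M57, M58, M59, M60, M61, M62, M64, M63.
M58 starts after M57 ends; M57 is clear from here.
M59 starts after M58 ends; M58 is clear from here.
M60 starts after M59 ends; M59 is clear from here.
M61 starts after M60 ends; M60 is clear from here.
M62 starts after M61 ends; M61 is clear from here.
M64 starts after M62 ends; M62 is clear from here.
M63 starts exactly when M64 ends (back-to-back, no overlap).
Every pair is clear; the schedule has no overlaps.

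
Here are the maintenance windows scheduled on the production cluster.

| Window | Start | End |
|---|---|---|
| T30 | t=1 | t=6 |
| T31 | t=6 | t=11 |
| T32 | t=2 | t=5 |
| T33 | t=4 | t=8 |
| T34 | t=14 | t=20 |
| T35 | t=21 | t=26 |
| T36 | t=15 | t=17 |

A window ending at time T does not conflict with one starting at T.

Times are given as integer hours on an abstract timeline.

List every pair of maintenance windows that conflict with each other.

T30 & T32, T30 & T33, T31 & T33, T32 & T33, T34 & T36

Sorted by start: T30, T32, T33, T31, T34, T36, T35.
T32 starts before T30 ends → T30 and T32 overlap.
T33 starts before T30 ends → T30 and T33 overlap.
T31 starts exactly when T30 ends (back-to-back, no overlap); T30 is clear from here.
T33 starts before T32 ends → T32 and T33 overlap.
T31 starts after T32 ends; T32 is clear from here.
T31 starts before T33 ends → T33 and T31 overlap.
T34 starts after T33 ends; T33 is clear from here.
T34 starts after T31 ends; T31 is clear from here.
T36 starts before T34 ends → T34 and T36 overlap.
T35 starts after T34 ends.
T35 starts after T36 ends.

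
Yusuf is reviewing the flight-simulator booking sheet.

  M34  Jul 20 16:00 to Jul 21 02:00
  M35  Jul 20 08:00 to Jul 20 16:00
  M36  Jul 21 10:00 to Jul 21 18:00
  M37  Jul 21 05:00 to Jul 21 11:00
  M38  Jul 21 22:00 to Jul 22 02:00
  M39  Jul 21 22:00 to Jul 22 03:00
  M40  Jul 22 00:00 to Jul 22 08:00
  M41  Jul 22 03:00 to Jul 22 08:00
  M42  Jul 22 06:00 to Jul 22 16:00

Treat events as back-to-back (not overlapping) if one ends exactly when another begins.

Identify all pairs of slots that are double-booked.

Two intervals overlap when each starts before the other ends.
Sorted by start: M35, M34, M37, M36, M38, M39, M40, M41, M42.
M34 starts exactly when M35 ends (back-to-back, no overlap); M35 is clear from here.
M37 starts after M34 ends; M34 is clear from here.
M36 starts before M37 ends → M37 and M36 overlap.
M38 starts after M37 ends; M37 is clear from here.
M38 starts after M36 ends; M36 is clear from here.
M39 starts before M38 ends → M38 and M39 overlap.
M40 starts before M38 ends → M38 and M40 overlap.
M41 starts after M38 ends; M38 is clear from here.
M40 starts before M39 ends → M39 and M40 overlap.
M41 starts exactly when M39 ends (back-to-back, no overlap); M39 is clear from here.
M41 starts before M40 ends → M40 and M41 overlap.
M42 starts before M40 ends → M40 and M42 overlap.
M42 starts before M41 ends → M41 and M42 overlap.

M36 & M37, M38 & M39, M38 & M40, M39 & M40, M40 & M41, M40 & M42, M41 & M42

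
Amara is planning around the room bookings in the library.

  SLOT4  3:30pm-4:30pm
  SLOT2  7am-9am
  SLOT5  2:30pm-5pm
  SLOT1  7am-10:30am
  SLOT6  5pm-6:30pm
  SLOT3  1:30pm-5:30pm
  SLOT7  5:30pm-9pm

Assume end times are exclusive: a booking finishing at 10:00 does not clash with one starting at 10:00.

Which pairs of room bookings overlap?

Sorted by start: SLOT1, SLOT2, SLOT3, SLOT5, SLOT4, SLOT6, SLOT7.
SLOT2 starts before SLOT1 ends → SLOT1 and SLOT2 overlap.
SLOT3 starts after SLOT1 ends — done with SLOT1.
SLOT3 starts after SLOT2 ends — done with SLOT2.
SLOT5 starts before SLOT3 ends → SLOT3 and SLOT5 overlap.
SLOT4 starts before SLOT3 ends → SLOT3 and SLOT4 overlap.
SLOT6 starts before SLOT3 ends → SLOT3 and SLOT6 overlap.
SLOT7 starts exactly when SLOT3 ends (back-to-back, no overlap).
SLOT4 starts before SLOT5 ends → SLOT5 and SLOT4 overlap.
SLOT6 starts exactly when SLOT5 ends (back-to-back, no overlap) — done with SLOT5.
SLOT6 starts after SLOT4 ends — done with SLOT4.
SLOT7 starts before SLOT6 ends → SLOT6 and SLOT7 overlap.

SLOT1 & SLOT2, SLOT3 & SLOT4, SLOT3 & SLOT5, SLOT3 & SLOT6, SLOT4 & SLOT5, SLOT6 & SLOT7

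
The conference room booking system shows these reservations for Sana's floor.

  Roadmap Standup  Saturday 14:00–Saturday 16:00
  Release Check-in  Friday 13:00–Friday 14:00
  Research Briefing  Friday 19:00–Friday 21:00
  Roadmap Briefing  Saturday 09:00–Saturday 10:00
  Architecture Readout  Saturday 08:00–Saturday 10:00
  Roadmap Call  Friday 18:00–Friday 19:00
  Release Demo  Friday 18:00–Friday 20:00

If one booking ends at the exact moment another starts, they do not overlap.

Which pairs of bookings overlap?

Sorted by start: Release Check-in, Roadmap Call, Release Demo, Research Briefing, Architecture Readout, Roadmap Briefing, Roadmap Standup.
Roadmap Call starts after Release Check-in ends, so Release Check-in has no further overlaps.
Release Demo starts before Roadmap Call ends → Roadmap Call and Release Demo overlap.
Research Briefing starts exactly when Roadmap Call ends (back-to-back, no overlap), so Roadmap Call has no further overlaps.
Research Briefing starts before Release Demo ends → Release Demo and Research Briefing overlap.
Architecture Readout starts after Release Demo ends, so Release Demo has no further overlaps.
Architecture Readout starts after Research Briefing ends, so Research Briefing has no further overlaps.
Roadmap Briefing starts before Architecture Readout ends → Architecture Readout and Roadmap Briefing overlap.
Roadmap Standup starts after Architecture Readout ends.
Roadmap Standup starts after Roadmap Briefing ends.

Architecture Readout & Roadmap Briefing, Release Demo & Research Briefing, Release Demo & Roadmap Call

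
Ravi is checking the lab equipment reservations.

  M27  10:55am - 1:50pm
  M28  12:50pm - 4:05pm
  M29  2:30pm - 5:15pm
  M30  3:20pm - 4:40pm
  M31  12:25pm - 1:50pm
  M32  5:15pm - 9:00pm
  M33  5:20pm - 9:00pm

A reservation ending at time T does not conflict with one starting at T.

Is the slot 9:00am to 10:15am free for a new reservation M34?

Yes — the slot is free

M27: starts 10:55am at or after M34 ends 10:15am → clear.
M31: starts 12:25pm at or after M34 ends 10:15am → clear.
M28: starts 12:50pm at or after M34 ends 10:15am → clear.
M29: starts 2:30pm at or after M34 ends 10:15am → clear.
M30: starts 3:20pm at or after M34 ends 10:15am → clear.
M32: starts 5:15pm at or after M34 ends 10:15am → clear.
M33: starts 5:20pm at or after M34 ends 10:15am → clear.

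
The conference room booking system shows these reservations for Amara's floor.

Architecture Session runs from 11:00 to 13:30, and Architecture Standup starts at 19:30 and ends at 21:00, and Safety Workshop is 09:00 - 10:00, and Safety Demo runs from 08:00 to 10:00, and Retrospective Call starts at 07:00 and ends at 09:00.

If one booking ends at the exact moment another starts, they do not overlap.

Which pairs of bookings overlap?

Sorted by start: Retrospective Call, Safety Demo, Safety Workshop, Architecture Session, Architecture Standup.
Safety Demo starts before Retrospective Call ends → Retrospective Call and Safety Demo overlap.
Safety Workshop starts exactly when Retrospective Call ends (back-to-back, no overlap), so Retrospective Call has no further overlaps.
Safety Workshop starts before Safety Demo ends → Safety Demo and Safety Workshop overlap.
Architecture Session starts after Safety Demo ends, so Safety Demo has no further overlaps.
Architecture Session starts after Safety Workshop ends, so Safety Workshop has no further overlaps.
Architecture Standup starts after Architecture Session ends.

Retrospective Call & Safety Demo, Safety Demo & Safety Workshop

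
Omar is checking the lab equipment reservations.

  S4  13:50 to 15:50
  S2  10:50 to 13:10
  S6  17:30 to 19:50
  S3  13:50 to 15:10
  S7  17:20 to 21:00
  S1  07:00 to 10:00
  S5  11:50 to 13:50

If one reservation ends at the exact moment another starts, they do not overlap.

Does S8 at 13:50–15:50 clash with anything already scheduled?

S1: ends 10:00 at or before S8 starts 13:50 → clear.
S2: ends 13:10 at or before S8 starts 13:50 → clear.
S5: ends 13:50 at or before S8 starts 13:50 → clear.
S3: starts 13:50 before S8 ends 15:50, and ends 15:10 after S8 starts 13:50 → overlap.
S4: starts 13:50 before S8 ends 15:50, and ends 15:50 after S8 starts 13:50 → overlap.
S7: starts 17:20 at or after S8 ends 15:50 → clear.
S6: starts 17:30 at or after S8 ends 15:50 → clear.
S8 overlaps S3, S4.

Yes — it overlaps S3, S4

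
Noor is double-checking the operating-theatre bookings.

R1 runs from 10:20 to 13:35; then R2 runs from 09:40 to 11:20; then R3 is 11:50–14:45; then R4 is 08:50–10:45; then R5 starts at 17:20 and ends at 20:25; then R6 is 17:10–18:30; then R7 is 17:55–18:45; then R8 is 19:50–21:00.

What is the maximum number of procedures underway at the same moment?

Walk through starts and ends in time order (an end at T is processed before a start at T):
08:50 start R4 → 1
09:40 start R2 → 2
10:20 start R1 → 3
10:45 end R4 → 2
11:20 end R2 → 1
11:50 start R3 → 2
13:35 end R1 → 1
14:45 end R3 → 0
17:10 start R6 → 1
17:20 start R5 → 2
17:55 start R7 → 3
18:30 end R6 → 2
18:45 end R7 → 1
19:50 start R8 → 2
20:25 end R5 → 1
21:00 end R8 → 0
Peak is 3, at 10:20 (R1, R2, R4).

3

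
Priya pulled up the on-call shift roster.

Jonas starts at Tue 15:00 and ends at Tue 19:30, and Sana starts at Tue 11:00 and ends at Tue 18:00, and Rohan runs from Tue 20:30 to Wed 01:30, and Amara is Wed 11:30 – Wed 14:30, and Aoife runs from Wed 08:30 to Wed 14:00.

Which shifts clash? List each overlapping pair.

Sorted by start: Sana, Jonas, Rohan, Aoife, Amara.
Jonas starts before Sana ends → Sana and Jonas overlap.
Rohan starts after Sana ends — done with Sana.
Rohan starts after Jonas ends — done with Jonas.
Aoife starts after Rohan ends — done with Rohan.
Amara starts before Aoife ends → Aoife and Amara overlap.

Amara & Aoife, Jonas & Sana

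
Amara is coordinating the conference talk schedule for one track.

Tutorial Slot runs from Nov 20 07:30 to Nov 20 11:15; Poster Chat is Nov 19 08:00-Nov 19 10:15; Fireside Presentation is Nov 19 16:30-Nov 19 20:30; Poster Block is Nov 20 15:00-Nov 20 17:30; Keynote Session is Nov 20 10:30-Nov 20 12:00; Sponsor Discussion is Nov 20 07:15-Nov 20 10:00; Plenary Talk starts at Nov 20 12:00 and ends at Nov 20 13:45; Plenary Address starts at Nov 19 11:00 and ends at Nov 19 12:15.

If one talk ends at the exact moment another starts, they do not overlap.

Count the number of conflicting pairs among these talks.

2

Sorted by start: Poster Chat, Plenary Address, Fireside Presentation, Sponsor Discussion, Tutorial Slot, Keynote Session, Plenary Talk, Poster Block.
Plenary Address starts after Poster Chat ends, so Poster Chat has no further overlaps.
Fireside Presentation starts after Plenary Address ends, so Plenary Address has no further overlaps.
Sponsor Discussion starts after Fireside Presentation ends, so Fireside Presentation has no further overlaps.
Tutorial Slot starts before Sponsor Discussion ends → Sponsor Discussion and Tutorial Slot overlap.
Keynote Session starts after Sponsor Discussion ends, so Sponsor Discussion has no further overlaps.
Keynote Session starts before Tutorial Slot ends → Tutorial Slot and Keynote Session overlap.
Plenary Talk starts after Tutorial Slot ends, so Tutorial Slot has no further overlaps.
Plenary Talk starts exactly when Keynote Session ends (back-to-back, no overlap), so Keynote Session has no further overlaps.
Poster Block starts after Plenary Talk ends.
Overlapping pairs: Keynote Session & Tutorial Slot, Sponsor Discussion & Tutorial Slot — 2 in total.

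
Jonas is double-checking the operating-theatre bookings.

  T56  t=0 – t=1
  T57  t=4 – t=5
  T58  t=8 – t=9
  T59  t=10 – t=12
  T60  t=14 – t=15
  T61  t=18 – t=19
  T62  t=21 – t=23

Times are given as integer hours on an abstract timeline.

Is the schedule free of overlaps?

Check each pair: they overlap iff neither finishes before the other starts.
Sorted by start: T56, T57, T58, T59, T60, T61, T62.
T57 starts after T56 ends — done with T56.
T58 starts after T57 ends — done with T57.
T59 starts after T58 ends — done with T58.
T60 starts after T59 ends — done with T59.
T61 starts after T60 ends — done with T60.
T62 starts after T61 ends.
Every pair is clear; the schedule has no overlaps.

Yes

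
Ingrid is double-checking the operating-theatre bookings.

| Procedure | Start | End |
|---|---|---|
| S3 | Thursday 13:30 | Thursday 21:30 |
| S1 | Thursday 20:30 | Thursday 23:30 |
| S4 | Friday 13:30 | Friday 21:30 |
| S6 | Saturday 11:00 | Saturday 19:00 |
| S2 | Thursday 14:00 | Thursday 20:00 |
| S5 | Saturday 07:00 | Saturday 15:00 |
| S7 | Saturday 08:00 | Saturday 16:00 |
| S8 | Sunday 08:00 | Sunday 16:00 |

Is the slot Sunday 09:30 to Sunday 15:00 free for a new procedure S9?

No — it overlaps S8

S3: ends Thursday 21:30 at or before S9 starts Sunday 09:30 → clear.
S2: ends Thursday 20:00 at or before S9 starts Sunday 09:30 → clear.
S1: ends Thursday 23:30 at or before S9 starts Sunday 09:30 → clear.
S4: ends Friday 21:30 at or before S9 starts Sunday 09:30 → clear.
S5: ends Saturday 15:00 at or before S9 starts Sunday 09:30 → clear.
S7: ends Saturday 16:00 at or before S9 starts Sunday 09:30 → clear.
S6: ends Saturday 19:00 at or before S9 starts Sunday 09:30 → clear.
S8: starts Sunday 08:00 before S9 ends Sunday 15:00, and ends Sunday 16:00 after S9 starts Sunday 09:30 → overlap.
S9 overlaps S8.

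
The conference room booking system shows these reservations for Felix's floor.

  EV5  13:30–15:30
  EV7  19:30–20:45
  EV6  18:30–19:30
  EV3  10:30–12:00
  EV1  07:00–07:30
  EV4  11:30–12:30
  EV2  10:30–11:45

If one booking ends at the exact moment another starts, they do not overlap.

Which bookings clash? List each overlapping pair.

Sorted by start: EV1, EV2, EV3, EV4, EV5, EV6, EV7.
EV2 starts after EV1 ends, so nothing later overlaps EV1 either.
EV3 starts before EV2 ends → EV2 and EV3 overlap.
EV4 starts before EV2 ends → EV2 and EV4 overlap.
EV5 starts after EV2 ends, so nothing later overlaps EV2 either.
EV4 starts before EV3 ends → EV3 and EV4 overlap.
EV5 starts after EV3 ends, so nothing later overlaps EV3 either.
EV5 starts after EV4 ends, so nothing later overlaps EV4 either.
EV6 starts after EV5 ends, so nothing later overlaps EV5 either.
EV7 starts exactly when EV6 ends (back-to-back, no overlap).

EV2 & EV3, EV2 & EV4, EV3 & EV4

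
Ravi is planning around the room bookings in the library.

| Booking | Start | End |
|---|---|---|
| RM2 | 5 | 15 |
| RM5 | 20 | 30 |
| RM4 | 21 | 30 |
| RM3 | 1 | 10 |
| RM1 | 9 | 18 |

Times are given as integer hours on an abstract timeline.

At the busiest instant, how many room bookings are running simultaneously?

Sort all start/end points and keep a running count:
1 start RM3 → 1
5 start RM2 → 2
9 start RM1 → 3
10 end RM3 → 2
15 end RM2 → 1
18 end RM1 → 0
20 start RM5 → 1
21 start RM4 → 2
30 end RM4 → 1
30 end RM5 → 0
Peak is 3, at 9 (RM1, RM2, RM3).

3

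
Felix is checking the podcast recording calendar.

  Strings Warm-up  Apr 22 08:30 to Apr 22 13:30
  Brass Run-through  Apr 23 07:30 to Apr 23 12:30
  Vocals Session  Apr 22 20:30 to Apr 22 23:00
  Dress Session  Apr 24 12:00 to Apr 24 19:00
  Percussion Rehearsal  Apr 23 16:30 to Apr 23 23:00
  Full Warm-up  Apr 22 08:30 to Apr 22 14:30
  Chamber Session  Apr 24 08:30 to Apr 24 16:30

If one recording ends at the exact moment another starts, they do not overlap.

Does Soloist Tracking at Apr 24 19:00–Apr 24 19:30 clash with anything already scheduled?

Strings Warm-up: ends Apr 22 13:30 at or before Soloist Tracking starts Apr 24 19:00 → clear.
Full Warm-up: ends Apr 22 14:30 at or before Soloist Tracking starts Apr 24 19:00 → clear.
Vocals Session: ends Apr 22 23:00 at or before Soloist Tracking starts Apr 24 19:00 → clear.
Brass Run-through: ends Apr 23 12:30 at or before Soloist Tracking starts Apr 24 19:00 → clear.
Percussion Rehearsal: ends Apr 23 23:00 at or before Soloist Tracking starts Apr 24 19:00 → clear.
Chamber Session: ends Apr 24 16:30 at or before Soloist Tracking starts Apr 24 19:00 → clear.
Dress Session: ends Apr 24 19:00 at or before Soloist Tracking starts Apr 24 19:00 → clear.

No — it doesn't clash with anything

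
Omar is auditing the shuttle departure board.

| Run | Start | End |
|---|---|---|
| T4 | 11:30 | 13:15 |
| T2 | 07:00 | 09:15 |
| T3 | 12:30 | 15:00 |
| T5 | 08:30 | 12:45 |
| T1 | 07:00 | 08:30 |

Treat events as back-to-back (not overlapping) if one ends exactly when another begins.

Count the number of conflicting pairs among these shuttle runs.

5

Sorted by start: T1, T2, T5, T4, T3.
T2 starts before T1 ends → T1 and T2 overlap.
T5 starts exactly when T1 ends (back-to-back, no overlap) — done with T1.
T5 starts before T2 ends → T2 and T5 overlap.
T4 starts after T2 ends — done with T2.
T4 starts before T5 ends → T5 and T4 overlap.
T3 starts before T5 ends → T5 and T3 overlap.
T3 starts before T4 ends → T4 and T3 overlap.
Overlapping pairs: T1 & T2, T2 & T5, T3 & T4, T3 & T5, T4 & T5 — 5 in total.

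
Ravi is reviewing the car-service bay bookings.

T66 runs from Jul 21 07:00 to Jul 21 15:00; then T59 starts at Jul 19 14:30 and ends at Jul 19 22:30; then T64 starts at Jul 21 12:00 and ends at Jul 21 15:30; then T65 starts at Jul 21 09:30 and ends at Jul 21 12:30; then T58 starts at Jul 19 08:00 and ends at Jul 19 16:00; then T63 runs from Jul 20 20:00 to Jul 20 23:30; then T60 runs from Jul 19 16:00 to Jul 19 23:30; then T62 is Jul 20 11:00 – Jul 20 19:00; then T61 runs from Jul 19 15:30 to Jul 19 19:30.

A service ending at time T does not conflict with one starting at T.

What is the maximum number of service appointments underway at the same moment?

3

Walk through starts and ends in time order (an end at T is processed before a start at T):
Jul 19 08:00 start T58 → 1
Jul 19 14:30 start T59 → 2
Jul 19 15:30 start T61 → 3
Jul 19 16:00 end T58 → 2
Jul 19 16:00 start T60 → 3
Jul 19 19:30 end T61 → 2
Jul 19 22:30 end T59 → 1
Jul 19 23:30 end T60 → 0
Jul 20 11:00 start T62 → 1
Jul 20 19:00 end T62 → 0
Jul 20 20:00 start T63 → 1
Jul 20 23:30 end T63 → 0
Jul 21 07:00 start T66 → 1
Jul 21 09:30 start T65 → 2
Jul 21 12:00 start T64 → 3
Jul 21 12:30 end T65 → 2
Jul 21 15:00 end T66 → 1
Jul 21 15:30 end T64 → 0
Peak is 3, at Jul 19 15:30 (T58, T59, T61).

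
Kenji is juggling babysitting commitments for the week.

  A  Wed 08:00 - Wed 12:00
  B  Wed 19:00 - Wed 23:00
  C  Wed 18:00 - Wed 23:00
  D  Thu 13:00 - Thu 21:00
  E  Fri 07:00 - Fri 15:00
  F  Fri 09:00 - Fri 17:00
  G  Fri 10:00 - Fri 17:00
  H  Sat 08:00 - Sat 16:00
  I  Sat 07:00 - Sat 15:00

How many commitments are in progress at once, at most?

3

Sort all start/end points and keep a running count:
Wed 08:00 start A → 1
Wed 12:00 end A → 0
Wed 18:00 start C → 1
Wed 19:00 start B → 2
Wed 23:00 end B → 1
Wed 23:00 end C → 0
Thu 13:00 start D → 1
Thu 21:00 end D → 0
Fri 07:00 start E → 1
Fri 09:00 start F → 2
Fri 10:00 start G → 3
Fri 15:00 end E → 2
Fri 17:00 end F → 1
Fri 17:00 end G → 0
Sat 07:00 start I → 1
Sat 08:00 start H → 2
Sat 15:00 end I → 1
Sat 16:00 end H → 0
Peak is 3, at Fri 10:00 (E, F, G).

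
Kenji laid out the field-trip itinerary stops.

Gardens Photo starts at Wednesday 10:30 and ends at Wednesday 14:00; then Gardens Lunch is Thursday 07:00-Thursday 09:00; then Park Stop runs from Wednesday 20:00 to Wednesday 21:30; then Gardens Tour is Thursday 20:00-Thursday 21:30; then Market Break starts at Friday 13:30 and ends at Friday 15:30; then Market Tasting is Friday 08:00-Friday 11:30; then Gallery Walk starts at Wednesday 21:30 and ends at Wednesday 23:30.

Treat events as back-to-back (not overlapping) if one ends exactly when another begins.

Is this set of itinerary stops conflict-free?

Sorted by start: Gardens Photo, Park Stop, Gallery Walk, Gardens Lunch, Gardens Tour, Market Tasting, Market Break.
Park Stop starts after Gardens Photo ends, so Gardens Photo has no further overlaps.
Gallery Walk starts exactly when Park Stop ends (back-to-back, no overlap), so Park Stop has no further overlaps.
Gardens Lunch starts after Gallery Walk ends, so Gallery Walk has no further overlaps.
Gardens Tour starts after Gardens Lunch ends, so Gardens Lunch has no further overlaps.
Market Tasting starts after Gardens Tour ends, so Gardens Tour has no further overlaps.
Market Break starts after Market Tasting ends.
Every pair is clear; the schedule has no overlaps.

Yes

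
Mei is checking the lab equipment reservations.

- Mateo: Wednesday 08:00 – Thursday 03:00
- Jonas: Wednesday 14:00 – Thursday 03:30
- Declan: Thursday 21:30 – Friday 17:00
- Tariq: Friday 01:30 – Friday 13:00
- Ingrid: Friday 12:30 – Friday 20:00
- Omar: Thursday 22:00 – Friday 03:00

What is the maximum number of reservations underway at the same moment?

Walk through starts and ends in time order (an end at T is processed before a start at T):
Wednesday 08:00 start Mateo → 1
Wednesday 14:00 start Jonas → 2
Thursday 03:00 end Mateo → 1
Thursday 03:30 end Jonas → 0
Thursday 21:30 start Declan → 1
Thursday 22:00 start Omar → 2
Friday 01:30 start Tariq → 3
Friday 03:00 end Omar → 2
Friday 12:30 start Ingrid → 3
Friday 13:00 end Tariq → 2
Friday 17:00 end Declan → 1
Friday 20:00 end Ingrid → 0
Peak is 3, at Friday 01:30 (Declan, Omar, Tariq).

3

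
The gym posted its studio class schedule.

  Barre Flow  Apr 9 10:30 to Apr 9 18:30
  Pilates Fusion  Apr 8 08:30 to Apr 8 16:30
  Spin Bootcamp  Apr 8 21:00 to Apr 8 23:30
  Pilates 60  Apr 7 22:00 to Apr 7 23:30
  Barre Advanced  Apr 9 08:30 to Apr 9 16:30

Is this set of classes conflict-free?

No

Sorted by start: Pilates 60, Pilates Fusion, Spin Bootcamp, Barre Advanced, Barre Flow.
Pilates Fusion starts after Pilates 60 ends — done with Pilates 60.
Spin Bootcamp starts after Pilates Fusion ends — done with Pilates Fusion.
Barre Advanced starts after Spin Bootcamp ends — done with Spin Bootcamp.
Barre Flow starts before Barre Advanced ends → Barre Advanced and Barre Flow overlap.
That's a conflict, so the schedule is not conflict-free.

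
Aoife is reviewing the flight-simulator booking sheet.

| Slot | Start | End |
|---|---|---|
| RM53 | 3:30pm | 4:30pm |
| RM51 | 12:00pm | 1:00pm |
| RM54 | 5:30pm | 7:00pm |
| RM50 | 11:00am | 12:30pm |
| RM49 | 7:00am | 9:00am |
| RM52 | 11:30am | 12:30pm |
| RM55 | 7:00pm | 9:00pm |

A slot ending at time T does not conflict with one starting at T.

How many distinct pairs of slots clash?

3

Sorted by start: RM49, RM50, RM52, RM51, RM53, RM54, RM55.
RM50 starts after RM49 ends, so RM49 has no further overlaps.
RM52 starts before RM50 ends → RM50 and RM52 overlap.
RM51 starts before RM50 ends → RM50 and RM51 overlap.
RM53 starts after RM50 ends, so RM50 has no further overlaps.
RM51 starts before RM52 ends → RM52 and RM51 overlap.
RM53 starts after RM52 ends, so RM52 has no further overlaps.
RM53 starts after RM51 ends, so RM51 has no further overlaps.
RM54 starts after RM53 ends, so RM53 has no further overlaps.
RM55 starts exactly when RM54 ends (back-to-back, no overlap).
Overlapping pairs: RM50 & RM51, RM50 & RM52, RM51 & RM52 — 3 in total.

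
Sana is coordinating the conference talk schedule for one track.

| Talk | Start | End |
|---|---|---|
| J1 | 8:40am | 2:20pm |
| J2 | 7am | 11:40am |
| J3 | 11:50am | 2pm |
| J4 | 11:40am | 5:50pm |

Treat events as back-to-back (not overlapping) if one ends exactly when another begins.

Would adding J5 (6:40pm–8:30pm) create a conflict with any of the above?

J2: ends 11:40am at or before J5 starts 6:40pm → clear.
J1: ends 2:20pm at or before J5 starts 6:40pm → clear.
J4: ends 5:50pm at or before J5 starts 6:40pm → clear.
J3: ends 2pm at or before J5 starts 6:40pm → clear.

No — it doesn't clash with anything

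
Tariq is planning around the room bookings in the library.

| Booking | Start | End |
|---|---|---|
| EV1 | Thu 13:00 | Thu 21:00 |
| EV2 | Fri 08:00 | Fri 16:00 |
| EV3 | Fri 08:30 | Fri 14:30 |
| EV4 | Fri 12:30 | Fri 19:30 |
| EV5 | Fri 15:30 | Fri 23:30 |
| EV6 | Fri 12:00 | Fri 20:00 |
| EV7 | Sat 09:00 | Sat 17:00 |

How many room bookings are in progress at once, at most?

Walk through starts and ends in time order (an end at T is processed before a start at T):
Thu 13:00 start EV1 → 1
Thu 21:00 end EV1 → 0
Fri 08:00 start EV2 → 1
Fri 08:30 start EV3 → 2
Fri 12:00 start EV6 → 3
Fri 12:30 start EV4 → 4
Fri 14:30 end EV3 → 3
Fri 15:30 start EV5 → 4
Fri 16:00 end EV2 → 3
Fri 19:30 end EV4 → 2
Fri 20:00 end EV6 → 1
Fri 23:30 end EV5 → 0
Sat 09:00 start EV7 → 1
Sat 17:00 end EV7 → 0
Peak is 4, at Fri 12:30 (EV2, EV3, EV4, EV6).

4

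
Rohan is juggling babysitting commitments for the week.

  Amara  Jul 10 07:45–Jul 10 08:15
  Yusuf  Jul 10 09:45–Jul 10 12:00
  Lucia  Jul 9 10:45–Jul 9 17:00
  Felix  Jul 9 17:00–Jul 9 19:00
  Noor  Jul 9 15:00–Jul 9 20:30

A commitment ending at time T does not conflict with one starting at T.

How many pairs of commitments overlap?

Sorted by start: Lucia, Noor, Felix, Amara, Yusuf.
Noor starts before Lucia ends → Lucia and Noor overlap.
Felix starts exactly when Lucia ends (back-to-back, no overlap); Lucia is clear from here.
Felix starts before Noor ends → Noor and Felix overlap.
Amara starts after Noor ends; Noor is clear from here.
Amara starts after Felix ends; Felix is clear from here.
Yusuf starts after Amara ends.
Overlapping pairs: Felix & Noor, Lucia & Noor — 2 in total.

2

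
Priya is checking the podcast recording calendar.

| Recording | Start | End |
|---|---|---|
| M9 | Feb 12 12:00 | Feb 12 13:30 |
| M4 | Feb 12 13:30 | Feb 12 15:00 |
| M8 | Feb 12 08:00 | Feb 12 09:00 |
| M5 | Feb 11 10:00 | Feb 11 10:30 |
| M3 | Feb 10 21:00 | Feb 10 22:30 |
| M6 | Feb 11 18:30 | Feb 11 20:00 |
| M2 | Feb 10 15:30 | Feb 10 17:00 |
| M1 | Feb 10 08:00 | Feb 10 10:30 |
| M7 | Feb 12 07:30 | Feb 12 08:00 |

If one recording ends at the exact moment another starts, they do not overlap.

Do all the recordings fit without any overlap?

Yes

Sorted by start: M1, M2, M3, M5, M6, M7, M8, M9, M4.
M2 starts after M1 ends, so nothing later overlaps M1 either.
M3 starts after M2 ends, so nothing later overlaps M2 either.
M5 starts after M3 ends, so nothing later overlaps M3 either.
M6 starts after M5 ends, so nothing later overlaps M5 either.
M7 starts after M6 ends, so nothing later overlaps M6 either.
M8 starts exactly when M7 ends (back-to-back, no overlap), so nothing later overlaps M7 either.
M9 starts after M8 ends, so nothing later overlaps M8 either.
M4 starts exactly when M9 ends (back-to-back, no overlap).
Every pair is clear; the schedule has no overlaps.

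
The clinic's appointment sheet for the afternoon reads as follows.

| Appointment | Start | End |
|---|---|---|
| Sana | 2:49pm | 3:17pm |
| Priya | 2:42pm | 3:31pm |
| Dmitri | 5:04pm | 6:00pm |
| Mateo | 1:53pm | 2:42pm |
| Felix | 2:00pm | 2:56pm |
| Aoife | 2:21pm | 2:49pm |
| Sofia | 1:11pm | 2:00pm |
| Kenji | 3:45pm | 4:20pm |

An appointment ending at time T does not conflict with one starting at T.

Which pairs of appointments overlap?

Sorted by start: Sofia, Mateo, Felix, Aoife, Priya, Sana, Kenji, Dmitri.
Mateo starts before Sofia ends → Sofia and Mateo overlap.
Felix starts exactly when Sofia ends (back-to-back, no overlap), so Sofia has no further overlaps.
Felix starts before Mateo ends → Mateo and Felix overlap.
Aoife starts before Mateo ends → Mateo and Aoife overlap.
Priya starts exactly when Mateo ends (back-to-back, no overlap), so Mateo has no further overlaps.
Aoife starts before Felix ends → Felix and Aoife overlap.
Priya starts before Felix ends → Felix and Priya overlap.
Sana starts before Felix ends → Felix and Sana overlap.
Kenji starts after Felix ends, so Felix has no further overlaps.
Priya starts before Aoife ends → Aoife and Priya overlap.
Sana starts exactly when Aoife ends (back-to-back, no overlap), so Aoife has no further overlaps.
Sana starts before Priya ends → Priya and Sana overlap.
Kenji starts after Priya ends, so Priya has no further overlaps.
Kenji starts after Sana ends, so Sana has no further overlaps.
Dmitri starts after Kenji ends.

Aoife & Felix, Aoife & Mateo, Aoife & Priya, Felix & Mateo, Felix & Priya, Felix & Sana, Mateo & Sofia, Priya & Sana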